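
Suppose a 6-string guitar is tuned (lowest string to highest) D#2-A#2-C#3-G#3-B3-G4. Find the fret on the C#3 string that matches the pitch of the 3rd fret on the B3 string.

B3 at fret 3 is B3 + 3 semitones = D4.
The open C#3 string is 10 semitones below the open B3, so the same pitch on the C#3 string lies at fret 3 + 10 = 13.

13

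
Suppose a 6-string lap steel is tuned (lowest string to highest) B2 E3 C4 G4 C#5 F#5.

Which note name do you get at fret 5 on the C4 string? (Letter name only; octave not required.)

F

C4 is MIDI 60. Adding 5 gives 65; 65 mod 12 = 5, i.e. F.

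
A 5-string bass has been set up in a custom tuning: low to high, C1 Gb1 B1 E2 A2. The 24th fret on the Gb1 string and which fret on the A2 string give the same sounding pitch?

Gb1 at fret 24 is Gb1 + 24 semitones = Gb3.
The open A2 string is 15 semitones above the open Gb1, so the same pitch on the A2 string lies at fret 24 − 15 = 9.

9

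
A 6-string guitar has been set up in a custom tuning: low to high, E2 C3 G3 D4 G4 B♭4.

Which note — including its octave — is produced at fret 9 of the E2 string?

Each fret is one semitone, so E2 + 9 = D♭3.
(Equivalently spelled C♯3.)

D♭3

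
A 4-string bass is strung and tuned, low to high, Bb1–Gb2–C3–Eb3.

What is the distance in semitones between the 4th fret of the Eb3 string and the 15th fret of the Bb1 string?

Eb3 at fret 4 → G3 (MIDI 55); Bb1 at fret 15 → Db3 (MIDI 49).
55 − 49 = 6, so the two pitches are 6 semitones apart, with G3 the higher.

6 semitones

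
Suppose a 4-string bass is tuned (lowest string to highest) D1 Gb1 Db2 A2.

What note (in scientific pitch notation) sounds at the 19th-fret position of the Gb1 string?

The open Gb1 string plus 19 semitones: Gb–G–Ab–A–…–B–C–Db.
The walk passes from B into C 2 times, so the octave number goes from 1 to 3.

Db3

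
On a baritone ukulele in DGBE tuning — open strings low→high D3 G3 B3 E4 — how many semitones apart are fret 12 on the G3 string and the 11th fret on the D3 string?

6 semitones

G3 at fret 12 → G4 (MIDI 67); D3 at fret 11 → C♯4 (MIDI 61).
67 − 61 = 6, so the two pitches are 6 semitones apart, with G4 the higher.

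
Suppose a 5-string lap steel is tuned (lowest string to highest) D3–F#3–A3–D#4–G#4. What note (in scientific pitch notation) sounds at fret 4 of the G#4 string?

G#4 is MIDI 68. Adding 4 gives 72, which is C5.

C5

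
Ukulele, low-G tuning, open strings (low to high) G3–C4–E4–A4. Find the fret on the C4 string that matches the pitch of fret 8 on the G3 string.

G3 at fret 8 is G3 + 8 semitones = D#4.
The open C4 string is 5 semitones above the open G3, so the same pitch on the C4 string lies at fret 8 − 5 = 3.

3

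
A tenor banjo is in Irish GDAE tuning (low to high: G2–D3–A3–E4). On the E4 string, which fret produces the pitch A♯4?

A♯4 is 6 semitones above the open E4 (E–F–F#–G–G#–A–A#), so it sits at fret 6.

6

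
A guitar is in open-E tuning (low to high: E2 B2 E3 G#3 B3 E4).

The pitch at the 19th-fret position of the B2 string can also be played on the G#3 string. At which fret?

B2 at fret 19 is B2 + 19 semitones = F#4.
The open G#3 string is 9 semitones above the open B2, so the same pitch on the G#3 string lies at fret 19 − 9 = 10.

10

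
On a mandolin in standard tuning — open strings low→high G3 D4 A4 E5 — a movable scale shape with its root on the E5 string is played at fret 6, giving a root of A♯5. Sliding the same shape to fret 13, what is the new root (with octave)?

F6

Moving from fret 6 to fret 13 shifts the root by 7 semitones.
A♯5 up 7 semitones is F6.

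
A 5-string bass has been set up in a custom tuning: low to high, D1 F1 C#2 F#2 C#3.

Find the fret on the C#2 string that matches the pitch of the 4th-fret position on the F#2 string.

9

F#2 at fret 4 is F#2 + 4 semitones = A#2.
The open C#2 string is 5 semitones below the open F#2, so the same pitch on the C#2 string lies at fret 4 + 5 = 9.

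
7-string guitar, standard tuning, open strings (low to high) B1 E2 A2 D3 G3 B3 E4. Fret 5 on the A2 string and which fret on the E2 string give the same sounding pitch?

10

A2 at fret 5 is A2 + 5 semitones = D3.
The open E2 string is 5 semitones below the open A2, so the same pitch on the E2 string lies at fret 5 + 5 = 10.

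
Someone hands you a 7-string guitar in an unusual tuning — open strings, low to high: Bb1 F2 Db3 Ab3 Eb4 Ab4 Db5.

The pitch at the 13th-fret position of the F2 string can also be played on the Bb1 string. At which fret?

Fret 13 on F2 is MIDI 41 + 13 = 54 (Gb3). On the Bb1 string (open MIDI 34), that pitch is 54 − 34 = fret 20.

20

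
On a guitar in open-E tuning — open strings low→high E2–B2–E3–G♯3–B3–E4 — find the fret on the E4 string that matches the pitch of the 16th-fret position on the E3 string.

4

E3 at fret 16 is E3 + 16 semitones = G♯4.
The open E4 string is 12 semitones above the open E3, so the same pitch on the E4 string lies at fret 16 − 12 = 4.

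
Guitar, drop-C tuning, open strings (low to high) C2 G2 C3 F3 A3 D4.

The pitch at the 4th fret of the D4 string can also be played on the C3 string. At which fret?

18

Fret 4 on D4 is MIDI 62 + 4 = 66 (F♯4). On the C3 string (open MIDI 48), that pitch is 66 − 48 = fret 18.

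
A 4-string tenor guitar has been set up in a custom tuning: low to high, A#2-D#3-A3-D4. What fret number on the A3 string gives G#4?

G#4 is 11 semitones above the open A3 (A–A#–B–C–…–F#–G–G#), so it sits at fret 11.

11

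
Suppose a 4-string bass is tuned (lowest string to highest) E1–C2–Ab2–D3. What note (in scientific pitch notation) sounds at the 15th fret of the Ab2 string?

Ab2 is MIDI 44. Adding 15 gives 59, which is B3.

B3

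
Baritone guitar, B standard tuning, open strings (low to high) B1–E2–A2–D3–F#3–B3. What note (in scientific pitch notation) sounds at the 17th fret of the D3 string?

G4

Each fret is one semitone, so D3 + 17 = G4.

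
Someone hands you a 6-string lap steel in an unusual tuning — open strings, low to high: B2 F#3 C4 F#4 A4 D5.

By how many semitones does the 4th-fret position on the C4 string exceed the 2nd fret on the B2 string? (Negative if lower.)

C4 at fret 4 → E4 (MIDI 64); B2 at fret 2 → C#3 (MIDI 49).
64 − 49 = 15, so the two pitches are 15 semitones apart.

15 semitones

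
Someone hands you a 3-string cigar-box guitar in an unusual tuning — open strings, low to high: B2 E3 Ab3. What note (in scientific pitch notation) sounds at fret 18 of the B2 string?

The open B2 string plus 18 semitones: B–C–Db–D–…–Eb–E–F.
The walk passes from B into C 2 times, so the octave number goes from 2 to 4.

F4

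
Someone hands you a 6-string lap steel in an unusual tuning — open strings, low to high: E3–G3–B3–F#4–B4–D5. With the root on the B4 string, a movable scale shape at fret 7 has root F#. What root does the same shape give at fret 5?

E

Moving from fret 7 to fret 5 shifts the root by -2 semitones.
F# down 2 semitones is E.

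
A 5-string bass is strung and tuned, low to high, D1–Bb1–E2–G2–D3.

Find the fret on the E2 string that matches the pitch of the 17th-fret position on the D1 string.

3

D1 at fret 17 is D1 + 17 semitones = G2.
The open E2 string is 14 semitones above the open D1, so the same pitch on the E2 string lies at fret 17 − 14 = 3.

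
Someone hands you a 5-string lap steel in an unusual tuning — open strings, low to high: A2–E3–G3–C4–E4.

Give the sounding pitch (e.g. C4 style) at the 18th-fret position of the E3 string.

The open E3 string plus 18 semitones: E–F–F#–G–…–G#–A–A#.
The walk passes from B into C once, so the octave number goes from 3 to 4.
(Equivalently spelled Bb4.)

A#4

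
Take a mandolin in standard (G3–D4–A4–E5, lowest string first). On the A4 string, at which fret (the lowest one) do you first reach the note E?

7

From A4, count semitones up the chromatic scale until reaching E: A–A#–B–C–C#–D–D#–E — 7 steps.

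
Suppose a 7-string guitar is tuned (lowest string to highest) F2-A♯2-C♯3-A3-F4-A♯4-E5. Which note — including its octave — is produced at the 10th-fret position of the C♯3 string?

B3

C♯3 is MIDI 49. Adding 10 gives 59, which is B3.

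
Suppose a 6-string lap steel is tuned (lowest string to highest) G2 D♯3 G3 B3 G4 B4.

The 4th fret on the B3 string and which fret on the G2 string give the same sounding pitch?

Fret 4 on B3 is MIDI 59 + 4 = 63 (D♯4). On the G2 string (open MIDI 43), that pitch is 63 − 43 = fret 20.

20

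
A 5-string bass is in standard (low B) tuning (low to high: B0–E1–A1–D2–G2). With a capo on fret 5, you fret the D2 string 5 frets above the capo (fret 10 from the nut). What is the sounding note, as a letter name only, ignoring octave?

The capo raises the open D2 by 5 semitones to G2; fretting 5 more gives D2 + 5 + 5 = D2 + 10 semitones, landing on C.

C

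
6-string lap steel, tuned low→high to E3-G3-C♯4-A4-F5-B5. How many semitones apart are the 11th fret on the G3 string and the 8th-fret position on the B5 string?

G3 at fret 11 → F♯4 (MIDI 66); B5 at fret 8 → G6 (MIDI 91).
66 − 91 = -25, so the two pitches are 25 semitones apart, with G6 the higher.

25 semitones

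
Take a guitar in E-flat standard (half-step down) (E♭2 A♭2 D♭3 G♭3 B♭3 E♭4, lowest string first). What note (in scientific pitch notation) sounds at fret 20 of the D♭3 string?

Each fret is one semitone, so D♭3 + 20 = A4.

A4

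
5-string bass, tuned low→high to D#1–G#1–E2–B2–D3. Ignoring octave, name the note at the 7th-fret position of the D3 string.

Each fret is one semitone, so D3 + 7 = A.

A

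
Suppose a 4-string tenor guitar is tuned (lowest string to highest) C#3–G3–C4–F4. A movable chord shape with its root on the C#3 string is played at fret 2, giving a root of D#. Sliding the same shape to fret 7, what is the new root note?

G#

Moving from fret 2 to fret 7 shifts the root by 5 semitones.
D# up 5 semitones is G#.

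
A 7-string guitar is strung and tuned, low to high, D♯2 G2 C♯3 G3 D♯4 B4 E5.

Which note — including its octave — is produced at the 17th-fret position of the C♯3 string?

F♯4

Each fret is one semitone, so C♯3 + 17 = F♯4.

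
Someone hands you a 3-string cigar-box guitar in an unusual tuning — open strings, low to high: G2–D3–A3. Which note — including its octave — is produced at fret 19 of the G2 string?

G2 is MIDI 43. Adding 19 gives 62, which is D4.

D4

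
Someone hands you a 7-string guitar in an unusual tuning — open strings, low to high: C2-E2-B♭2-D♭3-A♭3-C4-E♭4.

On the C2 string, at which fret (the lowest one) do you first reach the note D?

2

From C2, count semitones up the chromatic scale until reaching D: C–Db–D — 2 steps.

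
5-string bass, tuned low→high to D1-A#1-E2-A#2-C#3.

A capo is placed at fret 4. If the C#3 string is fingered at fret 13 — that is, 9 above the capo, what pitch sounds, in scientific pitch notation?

The capo raises the open C#3 by 4 semitones to F3; fretting 9 more gives C#3 + 4 + 9 = C#3 + 13 semitones = D4.

D4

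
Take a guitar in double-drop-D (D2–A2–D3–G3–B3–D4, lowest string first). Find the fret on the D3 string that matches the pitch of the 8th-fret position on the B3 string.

17

Fret 8 on B3 is MIDI 59 + 8 = 67 (G4). On the D3 string (open MIDI 50), that pitch is 67 − 50 = fret 17.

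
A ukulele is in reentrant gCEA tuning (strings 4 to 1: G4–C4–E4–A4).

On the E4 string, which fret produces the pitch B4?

7

B4 is 7 semitones above the open E4 (E–F–F#–G–G#–A–A#–B), so it sits at fret 7.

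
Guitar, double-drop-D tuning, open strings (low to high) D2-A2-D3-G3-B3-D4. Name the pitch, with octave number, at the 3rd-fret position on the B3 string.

B3 is MIDI 59. Adding 3 gives 62, which is D4.

D4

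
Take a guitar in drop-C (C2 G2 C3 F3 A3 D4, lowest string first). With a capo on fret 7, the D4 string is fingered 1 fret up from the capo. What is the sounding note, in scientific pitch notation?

A#4

The capo raises the open D4 by 7 semitones to A4; fretting 1 more gives D4 + 7 + 1 = D4 + 8 semitones = A#4.
(Also written Bb.)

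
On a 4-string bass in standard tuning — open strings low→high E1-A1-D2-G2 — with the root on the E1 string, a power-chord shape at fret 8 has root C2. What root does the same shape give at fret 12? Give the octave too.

Moving from fret 8 to fret 12 shifts the root by 4 semitones.
C2 up 4 semitones is E2.

E2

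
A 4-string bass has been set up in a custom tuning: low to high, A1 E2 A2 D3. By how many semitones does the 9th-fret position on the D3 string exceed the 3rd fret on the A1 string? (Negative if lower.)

23 semitones

D3 at fret 9 → B3 (MIDI 59); A1 at fret 3 → C2 (MIDI 36).
59 − 36 = 23, so the two pitches are 23 semitones apart.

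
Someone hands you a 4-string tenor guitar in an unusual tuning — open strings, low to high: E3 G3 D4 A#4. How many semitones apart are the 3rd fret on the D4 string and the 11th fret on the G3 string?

D4 at fret 3 → F4 (MIDI 65); G3 at fret 11 → F#4 (MIDI 66).
65 − 66 = -1, so the two pitches are 1 semitone apart, with F#4 the higher.

1 semitone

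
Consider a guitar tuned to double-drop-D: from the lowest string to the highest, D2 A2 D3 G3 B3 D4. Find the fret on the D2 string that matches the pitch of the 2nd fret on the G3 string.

19

G3 at fret 2 is G3 + 2 semitones = A3.
The open D2 string is 17 semitones below the open G3, so the same pitch on the D2 string lies at fret 2 + 17 = 19.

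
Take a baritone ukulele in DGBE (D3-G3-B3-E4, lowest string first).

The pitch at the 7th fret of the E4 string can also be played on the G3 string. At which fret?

E4 at fret 7 is E4 + 7 semitones = B4.
The open G3 string is 9 semitones below the open E4, so the same pitch on the G3 string lies at fret 7 + 9 = 16.

16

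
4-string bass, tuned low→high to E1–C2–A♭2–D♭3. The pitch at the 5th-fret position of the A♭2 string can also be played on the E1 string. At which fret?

21

Fret 5 on A♭2 is MIDI 44 + 5 = 49 (D♭3). On the E1 string (open MIDI 28), that pitch is 49 − 28 = fret 21.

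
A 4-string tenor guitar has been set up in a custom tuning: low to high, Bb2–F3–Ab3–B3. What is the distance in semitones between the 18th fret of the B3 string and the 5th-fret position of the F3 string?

B3 at fret 18 → F5 (MIDI 77); F3 at fret 5 → Bb3 (MIDI 58).
77 − 58 = 19, so the two pitches are 19 semitones apart, with F5 the higher.

19 semitones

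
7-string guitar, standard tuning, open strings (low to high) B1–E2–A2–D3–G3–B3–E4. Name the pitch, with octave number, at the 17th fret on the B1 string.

E3

The open B1 string plus 17 semitones: B–C–C#–D–…–D–D#–E.
The walk passes from B into C 2 times, so the octave number goes from 1 to 3.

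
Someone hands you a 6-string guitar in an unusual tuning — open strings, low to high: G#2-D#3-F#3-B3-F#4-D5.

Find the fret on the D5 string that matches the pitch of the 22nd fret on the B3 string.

B3 at fret 22 is B3 + 22 semitones = A5.
The open D5 string is 15 semitones above the open B3, so the same pitch on the D5 string lies at fret 22 − 15 = 7.

7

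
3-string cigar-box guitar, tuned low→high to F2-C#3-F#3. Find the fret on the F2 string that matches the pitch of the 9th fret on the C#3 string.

Fret 9 on C#3 is MIDI 49 + 9 = 58 (A#3). On the F2 string (open MIDI 41), that pitch is 58 − 41 = fret 17.

17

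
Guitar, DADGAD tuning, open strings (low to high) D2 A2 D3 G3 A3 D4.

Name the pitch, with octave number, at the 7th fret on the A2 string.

E3

A2 is MIDI 45. Adding 7 gives 52, which is E3.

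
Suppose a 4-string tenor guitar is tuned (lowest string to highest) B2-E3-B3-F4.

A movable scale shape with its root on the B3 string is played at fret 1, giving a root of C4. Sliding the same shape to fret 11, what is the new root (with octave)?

Bb4

Moving from fret 1 to fret 11 shifts the root by 10 semitones.
C4 up 10 semitones is Bb4.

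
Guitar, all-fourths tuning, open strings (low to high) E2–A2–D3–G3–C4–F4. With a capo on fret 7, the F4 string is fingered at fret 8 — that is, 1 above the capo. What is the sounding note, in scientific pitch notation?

The capo raises the open F4 by 7 semitones to C5; fretting 1 more gives F4 + 7 + 1 = F4 + 8 semitones = C#5.
(Also written Db.)

C#5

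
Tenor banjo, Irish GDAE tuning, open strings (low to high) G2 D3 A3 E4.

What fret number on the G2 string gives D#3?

D#3 is 8 semitones above the open G2 (G–G#–A–A#–B–C–C#–D–D#), so it sits at fret 8.

8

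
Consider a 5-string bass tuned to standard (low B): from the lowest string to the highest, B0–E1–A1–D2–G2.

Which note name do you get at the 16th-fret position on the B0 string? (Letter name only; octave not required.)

Each fret is one semitone, so B0 + 16 = D#.
(Equivalently spelled Eb.)

D#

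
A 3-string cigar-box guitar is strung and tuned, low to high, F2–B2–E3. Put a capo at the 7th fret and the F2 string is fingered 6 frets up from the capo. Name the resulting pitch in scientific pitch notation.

G♭3

The capo raises the open F2 by 7 semitones to C3; fretting 6 more gives F2 + 7 + 6 = F2 + 13 semitones = G♭3.
(Also written F♯.)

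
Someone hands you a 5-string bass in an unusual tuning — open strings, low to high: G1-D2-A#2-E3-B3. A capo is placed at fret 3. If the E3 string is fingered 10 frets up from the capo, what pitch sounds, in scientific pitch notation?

The capo raises the open E3 by 3 semitones to G3; fretting 10 more gives E3 + 3 + 10 = E3 + 13 semitones = F4.

F4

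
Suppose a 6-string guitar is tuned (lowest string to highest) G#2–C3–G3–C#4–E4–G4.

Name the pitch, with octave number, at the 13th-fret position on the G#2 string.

A3

Each fret is one semitone, so G#2 + 13 = A3.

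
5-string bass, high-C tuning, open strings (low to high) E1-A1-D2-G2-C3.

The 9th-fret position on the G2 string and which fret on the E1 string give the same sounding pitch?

Fret 9 on G2 is MIDI 43 + 9 = 52 (E3). On the E1 string (open MIDI 28), that pitch is 52 − 28 = fret 24.

24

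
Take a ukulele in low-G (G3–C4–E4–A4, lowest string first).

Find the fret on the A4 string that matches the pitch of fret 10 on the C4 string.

1

C4 at fret 10 is C4 + 10 semitones = A♯4.
The open A4 string is 9 semitones above the open C4, so the same pitch on the A4 string lies at fret 10 − 9 = 1.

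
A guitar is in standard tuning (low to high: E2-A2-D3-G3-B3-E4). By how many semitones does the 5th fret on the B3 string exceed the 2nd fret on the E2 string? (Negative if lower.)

B3 at fret 5 → E4 (MIDI 64); E2 at fret 2 → F#2 (MIDI 42).
64 − 42 = 22, so the two pitches are 22 semitones apart.

22 semitones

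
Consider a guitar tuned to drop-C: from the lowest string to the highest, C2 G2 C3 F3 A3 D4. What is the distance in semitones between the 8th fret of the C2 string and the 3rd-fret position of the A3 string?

16 semitones

C2 at fret 8 → G#2 (MIDI 44); A3 at fret 3 → C4 (MIDI 60).
44 − 60 = -16, so the two pitches are 16 semitones apart, with C4 the higher.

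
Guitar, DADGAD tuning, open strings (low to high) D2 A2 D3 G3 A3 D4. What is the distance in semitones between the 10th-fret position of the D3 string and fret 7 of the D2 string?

15 semitones

D3 at fret 10 → C4 (MIDI 60); D2 at fret 7 → A2 (MIDI 45).
60 − 45 = 15, so the two pitches are 15 semitones apart, with C4 the higher.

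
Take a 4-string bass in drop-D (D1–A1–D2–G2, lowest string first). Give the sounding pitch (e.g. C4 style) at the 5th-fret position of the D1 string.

The open D1 string plus 5 semitones: D–D#–E–F–F#–G.
No B→C boundary is crossed, so the octave stays at 1.

G1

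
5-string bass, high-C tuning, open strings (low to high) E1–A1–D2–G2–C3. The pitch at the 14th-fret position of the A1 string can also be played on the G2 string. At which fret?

4

A1 at fret 14 is A1 + 14 semitones = B2.
The open G2 string is 10 semitones above the open A1, so the same pitch on the G2 string lies at fret 14 − 10 = 4.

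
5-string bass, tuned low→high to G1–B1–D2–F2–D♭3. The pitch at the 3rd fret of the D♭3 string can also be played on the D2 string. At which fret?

14

D♭3 at fret 3 is D♭3 + 3 semitones = E3.
The open D2 string is 11 semitones below the open D♭3, so the same pitch on the D2 string lies at fret 3 + 11 = 14.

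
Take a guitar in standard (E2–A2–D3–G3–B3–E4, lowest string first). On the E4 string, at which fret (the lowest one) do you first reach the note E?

From E4, count semitones up the chromatic scale until reaching E: E — 0 steps.

0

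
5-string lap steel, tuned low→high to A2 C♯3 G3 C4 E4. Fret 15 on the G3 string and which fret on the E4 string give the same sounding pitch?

Fret 15 on G3 is MIDI 55 + 15 = 70 (A♯4). On the E4 string (open MIDI 64), that pitch is 70 − 64 = fret 6.

6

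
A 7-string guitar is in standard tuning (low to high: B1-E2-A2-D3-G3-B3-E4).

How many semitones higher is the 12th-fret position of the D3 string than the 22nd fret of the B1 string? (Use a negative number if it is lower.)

5 semitones

D3 at fret 12 → D4 (MIDI 62); B1 at fret 22 → A3 (MIDI 57).
62 − 57 = 5, so the two pitches are 5 semitones apart.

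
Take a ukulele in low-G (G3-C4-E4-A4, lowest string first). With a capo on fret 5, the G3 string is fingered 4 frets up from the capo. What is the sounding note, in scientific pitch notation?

The capo raises the open G3 by 5 semitones to C4; fretting 4 more gives G3 + 5 + 4 = G3 + 9 semitones = E4.

E4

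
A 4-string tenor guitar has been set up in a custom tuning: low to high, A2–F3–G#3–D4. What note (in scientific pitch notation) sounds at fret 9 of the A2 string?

F#3

The open A2 string plus 9 semitones: A–A#–B–C–C#–D–D#–E–F–F#.
The walk passes from B into C once, so the octave number goes from 2 to 3.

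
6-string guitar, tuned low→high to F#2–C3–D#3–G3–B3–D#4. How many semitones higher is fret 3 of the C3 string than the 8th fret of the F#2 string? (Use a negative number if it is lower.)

1 semitone

C3 at fret 3 → D#3 (MIDI 51); F#2 at fret 8 → D3 (MIDI 50).
51 − 50 = 1, so the two pitches are 1 semitone apart.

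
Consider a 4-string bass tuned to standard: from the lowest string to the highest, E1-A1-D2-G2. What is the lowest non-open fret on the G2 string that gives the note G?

From G2, count semitones up the chromatic scale until reaching G: G–G#–A–A#–…–F–F#–G — 12 steps.

12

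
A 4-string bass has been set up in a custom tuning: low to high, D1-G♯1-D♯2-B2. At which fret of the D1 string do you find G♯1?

G♯1 is 6 semitones above the open D1 (D–D#–E–F–F#–G–G#), so it sits at fret 6.

6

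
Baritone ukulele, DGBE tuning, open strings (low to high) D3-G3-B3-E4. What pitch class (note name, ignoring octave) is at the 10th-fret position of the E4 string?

E4 is MIDI 64. Adding 10 gives 74; 74 mod 12 = 2, i.e. D.

D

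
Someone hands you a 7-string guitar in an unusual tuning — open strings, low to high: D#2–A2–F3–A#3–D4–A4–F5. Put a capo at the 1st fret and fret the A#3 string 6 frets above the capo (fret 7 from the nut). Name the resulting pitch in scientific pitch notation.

The capo raises the open A#3 by 1 semitone to B3; fretting 6 more gives A#3 + 1 + 6 = A#3 + 7 semitones = F4.

F4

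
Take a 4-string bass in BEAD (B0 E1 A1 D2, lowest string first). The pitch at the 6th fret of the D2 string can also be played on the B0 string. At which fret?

21

Fret 6 on D2 is MIDI 38 + 6 = 44 (G#2). On the B0 string (open MIDI 23), that pitch is 44 − 23 = fret 21.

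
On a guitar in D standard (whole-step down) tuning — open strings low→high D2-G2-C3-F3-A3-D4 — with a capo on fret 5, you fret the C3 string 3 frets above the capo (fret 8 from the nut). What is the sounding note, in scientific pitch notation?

The capo raises the open C3 by 5 semitones to F3; fretting 3 more gives C3 + 5 + 3 = C3 + 8 semitones = G#3.

G#3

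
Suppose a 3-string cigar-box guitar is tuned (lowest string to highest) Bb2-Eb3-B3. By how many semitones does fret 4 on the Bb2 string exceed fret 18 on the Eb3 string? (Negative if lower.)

Bb2 at fret 4 → D3 (MIDI 50); Eb3 at fret 18 → A4 (MIDI 69).
50 − 69 = -19, so the two pitches are 19 semitones apart.

-19 semitones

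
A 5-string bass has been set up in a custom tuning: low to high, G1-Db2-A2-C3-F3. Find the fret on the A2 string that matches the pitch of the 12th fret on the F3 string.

20

Fret 12 on F3 is MIDI 53 + 12 = 65 (F4). On the A2 string (open MIDI 45), that pitch is 65 − 45 = fret 20.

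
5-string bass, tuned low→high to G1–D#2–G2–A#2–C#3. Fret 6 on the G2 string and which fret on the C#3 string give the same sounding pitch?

0

Fret 6 on G2 is MIDI 43 + 6 = 49 (C#3). On the C#3 string (open MIDI 49), that pitch is 49 − 49 = fret 0.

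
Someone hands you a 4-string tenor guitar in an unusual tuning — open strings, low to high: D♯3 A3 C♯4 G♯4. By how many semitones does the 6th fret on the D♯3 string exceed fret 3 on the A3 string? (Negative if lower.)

D♯3 at fret 6 → A3 (MIDI 57); A3 at fret 3 → C4 (MIDI 60).
57 − 60 = -3, so the two pitches are 3 semitones apart.

-3 semitones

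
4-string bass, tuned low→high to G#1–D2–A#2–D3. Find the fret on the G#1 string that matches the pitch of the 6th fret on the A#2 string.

20

Fret 6 on A#2 is MIDI 46 + 6 = 52 (E3). On the G#1 string (open MIDI 32), that pitch is 52 − 32 = fret 20.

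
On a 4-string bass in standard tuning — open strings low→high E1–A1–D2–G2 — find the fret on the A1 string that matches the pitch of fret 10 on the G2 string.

20

Fret 10 on G2 is MIDI 43 + 10 = 53 (F3). On the A1 string (open MIDI 33), that pitch is 53 − 33 = fret 20.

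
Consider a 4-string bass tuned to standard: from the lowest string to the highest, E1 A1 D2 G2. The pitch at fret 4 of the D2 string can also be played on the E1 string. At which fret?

Fret 4 on D2 is MIDI 38 + 4 = 42 (F♯2). On the E1 string (open MIDI 28), that pitch is 42 − 28 = fret 14.

14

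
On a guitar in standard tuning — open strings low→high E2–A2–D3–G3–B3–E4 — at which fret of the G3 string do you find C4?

5

C4 is 5 semitones above the open G3 (G–G#–A–A#–B–C), so it sits at fret 5.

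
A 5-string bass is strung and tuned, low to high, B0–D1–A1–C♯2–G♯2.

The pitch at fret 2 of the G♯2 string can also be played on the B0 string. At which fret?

23

Fret 2 on G♯2 is MIDI 44 + 2 = 46 (A♯2). On the B0 string (open MIDI 23), that pitch is 46 − 23 = fret 23.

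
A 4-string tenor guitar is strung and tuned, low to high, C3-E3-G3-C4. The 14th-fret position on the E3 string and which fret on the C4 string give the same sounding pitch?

E3 at fret 14 is E3 + 14 semitones = G♭4.
The open C4 string is 8 semitones above the open E3, so the same pitch on the C4 string lies at fret 14 − 8 = 6.

6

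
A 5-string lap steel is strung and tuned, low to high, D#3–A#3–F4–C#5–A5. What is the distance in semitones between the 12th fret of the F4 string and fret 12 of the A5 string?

16 semitones

F4 at fret 12 → F5 (MIDI 77); A5 at fret 12 → A6 (MIDI 93).
77 − 93 = -16, so the two pitches are 16 semitones apart, with A6 the higher.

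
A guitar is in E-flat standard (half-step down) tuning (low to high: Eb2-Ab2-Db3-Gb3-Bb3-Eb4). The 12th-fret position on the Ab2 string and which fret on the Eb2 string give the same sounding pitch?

17

Ab2 at fret 12 is Ab2 + 12 semitones = Ab3.
The open Eb2 string is 5 semitones below the open Ab2, so the same pitch on the Eb2 string lies at fret 12 + 5 = 17.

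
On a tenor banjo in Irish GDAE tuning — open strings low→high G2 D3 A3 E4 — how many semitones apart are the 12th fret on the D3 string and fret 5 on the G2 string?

14 semitones

D3 at fret 12 → D4 (MIDI 62); G2 at fret 5 → C3 (MIDI 48).
62 − 48 = 14, so the two pitches are 14 semitones apart, with D4 the higher.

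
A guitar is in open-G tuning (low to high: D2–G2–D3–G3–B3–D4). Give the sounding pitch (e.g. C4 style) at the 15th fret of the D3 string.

Each fret is one semitone, so D3 + 15 = F4.

F4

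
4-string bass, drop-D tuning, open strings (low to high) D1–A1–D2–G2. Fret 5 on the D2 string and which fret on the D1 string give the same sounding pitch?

17

Fret 5 on D2 is MIDI 38 + 5 = 43 (G2). On the D1 string (open MIDI 26), that pitch is 43 − 26 = fret 17.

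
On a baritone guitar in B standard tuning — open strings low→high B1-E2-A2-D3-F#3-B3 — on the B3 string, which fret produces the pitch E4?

E4 is 5 semitones above the open B3 (B–C–C#–D–D#–E), so it sits at fret 5.

5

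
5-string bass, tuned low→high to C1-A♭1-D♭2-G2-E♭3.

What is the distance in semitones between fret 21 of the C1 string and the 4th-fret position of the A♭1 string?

C1 at fret 21 → A2 (MIDI 45); A♭1 at fret 4 → C2 (MIDI 36).
45 − 36 = 9, so the two pitches are 9 semitones apart, with A2 the higher.

9 semitones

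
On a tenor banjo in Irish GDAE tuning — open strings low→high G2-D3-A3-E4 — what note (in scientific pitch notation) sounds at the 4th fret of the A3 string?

C#4

Each fret is one semitone, so A3 + 4 = C#4.
(Equivalently spelled Db4.)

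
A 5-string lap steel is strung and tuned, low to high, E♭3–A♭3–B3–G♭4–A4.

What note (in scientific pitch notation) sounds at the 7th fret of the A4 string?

A4 is MIDI 69. Adding 7 gives 76, which is E5.

E5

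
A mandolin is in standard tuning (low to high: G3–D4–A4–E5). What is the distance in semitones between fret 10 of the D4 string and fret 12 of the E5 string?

D4 at fret 10 → C5 (MIDI 72); E5 at fret 12 → E6 (MIDI 88).
72 − 88 = -16, so the two pitches are 16 semitones apart, with E6 the higher.

16 semitones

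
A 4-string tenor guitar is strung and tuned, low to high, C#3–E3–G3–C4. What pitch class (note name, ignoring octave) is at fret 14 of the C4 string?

D

The open C4 string plus 14 semitones: C–C#–D–D#–…–C–C#–D.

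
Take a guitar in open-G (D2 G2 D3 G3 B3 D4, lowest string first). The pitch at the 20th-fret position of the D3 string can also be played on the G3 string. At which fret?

15

D3 at fret 20 is D3 + 20 semitones = A#4.
The open G3 string is 5 semitones above the open D3, so the same pitch on the G3 string lies at fret 20 − 5 = 15.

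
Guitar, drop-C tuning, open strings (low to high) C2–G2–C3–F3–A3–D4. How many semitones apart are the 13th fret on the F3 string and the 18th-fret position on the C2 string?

F3 at fret 13 → F#4 (MIDI 66); C2 at fret 18 → F#3 (MIDI 54).
66 − 54 = 12, so the two pitches are 12 semitones apart, with F#4 the higher.

12 semitones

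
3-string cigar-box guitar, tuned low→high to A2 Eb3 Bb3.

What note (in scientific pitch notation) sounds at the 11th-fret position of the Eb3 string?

Each fret is one semitone, so Eb3 + 11 = D4.

D4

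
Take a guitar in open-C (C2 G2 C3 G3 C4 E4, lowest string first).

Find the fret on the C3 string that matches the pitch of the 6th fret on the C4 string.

Fret 6 on C4 is MIDI 60 + 6 = 66 (F♯4). On the C3 string (open MIDI 48), that pitch is 66 − 48 = fret 18.

18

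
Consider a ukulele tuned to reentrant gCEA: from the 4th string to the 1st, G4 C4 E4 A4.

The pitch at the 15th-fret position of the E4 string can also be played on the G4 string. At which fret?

E4 at fret 15 is E4 + 15 semitones = G5.
The open G4 string is 3 semitones above the open E4, so the same pitch on the G4 string lies at fret 15 − 3 = 12.

12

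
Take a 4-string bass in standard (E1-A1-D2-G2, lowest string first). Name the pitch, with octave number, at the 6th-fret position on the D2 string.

The open D2 string plus 6 semitones: D–D#–E–F–F#–G–G#.
No B→C boundary is crossed, so the octave stays at 2.
(Equivalently spelled Ab2.)

G#2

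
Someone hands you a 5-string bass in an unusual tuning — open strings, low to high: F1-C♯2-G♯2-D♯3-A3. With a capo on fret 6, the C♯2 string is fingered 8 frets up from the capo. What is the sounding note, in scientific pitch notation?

The capo raises the open C♯2 by 6 semitones to G2; fretting 8 more gives C♯2 + 6 + 8 = C♯2 + 14 semitones = D♯3.

D♯3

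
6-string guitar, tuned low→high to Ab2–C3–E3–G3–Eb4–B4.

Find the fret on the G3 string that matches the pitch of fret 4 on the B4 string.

B4 at fret 4 is B4 + 4 semitones = Eb5.
The open G3 string is 16 semitones below the open B4, so the same pitch on the G3 string lies at fret 4 + 16 = 20.

20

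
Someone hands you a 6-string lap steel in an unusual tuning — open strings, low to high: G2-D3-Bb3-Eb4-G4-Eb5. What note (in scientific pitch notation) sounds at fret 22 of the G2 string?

Each fret is one semitone, so G2 + 22 = F4.

F4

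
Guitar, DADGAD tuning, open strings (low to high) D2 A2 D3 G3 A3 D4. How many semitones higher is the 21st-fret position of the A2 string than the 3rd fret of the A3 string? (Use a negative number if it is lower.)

6 semitones

A2 at fret 21 → F#4 (MIDI 66); A3 at fret 3 → C4 (MIDI 60).
66 − 60 = 6, so the two pitches are 6 semitones apart.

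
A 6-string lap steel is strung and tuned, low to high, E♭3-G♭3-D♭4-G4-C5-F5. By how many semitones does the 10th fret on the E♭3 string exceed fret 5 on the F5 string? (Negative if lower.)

E♭3 at fret 10 → D♭4 (MIDI 61); F5 at fret 5 → B♭5 (MIDI 82).
61 − 82 = -21, so the two pitches are 21 semitones apart.

-21 semitones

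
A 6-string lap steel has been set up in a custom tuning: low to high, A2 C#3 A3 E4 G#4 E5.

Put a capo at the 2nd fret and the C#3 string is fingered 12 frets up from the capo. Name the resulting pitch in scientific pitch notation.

The capo raises the open C#3 by 2 semitones to D#3; fretting 12 more gives C#3 + 2 + 12 = C#3 + 14 semitones = D#4.

D#4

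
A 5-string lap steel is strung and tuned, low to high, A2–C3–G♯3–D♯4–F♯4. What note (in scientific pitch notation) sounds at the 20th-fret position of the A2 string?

F4

The open A2 string plus 20 semitones: A–A#–B–C–…–D#–E–F.
The walk passes from B into C 2 times, so the octave number goes from 2 to 4.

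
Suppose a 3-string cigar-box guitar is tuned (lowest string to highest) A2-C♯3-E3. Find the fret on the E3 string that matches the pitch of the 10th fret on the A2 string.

Fret 10 on A2 is MIDI 45 + 10 = 55 (G3). On the E3 string (open MIDI 52), that pitch is 55 − 52 = fret 3.

3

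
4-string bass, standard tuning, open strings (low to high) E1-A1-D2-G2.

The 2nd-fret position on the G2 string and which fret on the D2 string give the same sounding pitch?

Fret 2 on G2 is MIDI 43 + 2 = 45 (A2). On the D2 string (open MIDI 38), that pitch is 45 − 38 = fret 7.

7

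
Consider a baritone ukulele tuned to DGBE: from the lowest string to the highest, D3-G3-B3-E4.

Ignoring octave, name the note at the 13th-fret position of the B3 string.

B3 is MIDI 59. Adding 13 gives 72; 72 mod 12 = 0, i.e. C.

C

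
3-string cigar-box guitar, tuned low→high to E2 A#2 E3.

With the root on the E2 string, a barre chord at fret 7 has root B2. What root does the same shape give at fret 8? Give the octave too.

C3

Moving from fret 7 to fret 8 shifts the root by 1 semitone.
B2 up 1 semitone is C3.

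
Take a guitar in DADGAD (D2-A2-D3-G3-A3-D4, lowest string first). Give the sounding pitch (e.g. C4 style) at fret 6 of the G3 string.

G3 is MIDI 55. Adding 6 gives 61, which is C#4.

C#4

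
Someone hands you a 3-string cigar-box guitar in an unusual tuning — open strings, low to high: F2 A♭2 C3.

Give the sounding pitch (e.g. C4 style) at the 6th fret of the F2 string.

B2

Each fret is one semitone, so F2 + 6 = B2.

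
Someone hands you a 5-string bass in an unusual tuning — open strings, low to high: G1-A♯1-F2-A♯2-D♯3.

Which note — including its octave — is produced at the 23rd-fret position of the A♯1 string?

Each fret is one semitone, so A♯1 + 23 = A3.

A3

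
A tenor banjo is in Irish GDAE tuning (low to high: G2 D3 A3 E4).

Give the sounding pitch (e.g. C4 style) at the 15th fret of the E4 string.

Each fret is one semitone, so E4 + 15 = G5.

G5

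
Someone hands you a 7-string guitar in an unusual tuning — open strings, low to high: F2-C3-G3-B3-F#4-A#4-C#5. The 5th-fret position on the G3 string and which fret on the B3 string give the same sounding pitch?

1

G3 at fret 5 is G3 + 5 semitones = C4.
The open B3 string is 4 semitones above the open G3, so the same pitch on the B3 string lies at fret 5 − 4 = 1.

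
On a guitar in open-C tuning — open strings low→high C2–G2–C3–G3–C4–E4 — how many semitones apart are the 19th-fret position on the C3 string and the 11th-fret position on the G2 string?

13 semitones

C3 at fret 19 → G4 (MIDI 67); G2 at fret 11 → F♯3 (MIDI 54).
67 − 54 = 13, so the two pitches are 13 semitones apart, with G4 the higher.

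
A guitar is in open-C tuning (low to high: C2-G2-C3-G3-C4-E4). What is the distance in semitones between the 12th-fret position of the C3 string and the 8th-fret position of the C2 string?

16 semitones

C3 at fret 12 → C4 (MIDI 60); C2 at fret 8 → G#2 (MIDI 44).
60 − 44 = 16, so the two pitches are 16 semitones apart, with C4 the higher.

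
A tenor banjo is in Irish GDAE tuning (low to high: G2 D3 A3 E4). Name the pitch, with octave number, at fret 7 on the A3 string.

E4

The open A3 string plus 7 semitones: A–A#–B–C–C#–D–D#–E.
The walk passes from B into C once, so the octave number goes from 3 to 4.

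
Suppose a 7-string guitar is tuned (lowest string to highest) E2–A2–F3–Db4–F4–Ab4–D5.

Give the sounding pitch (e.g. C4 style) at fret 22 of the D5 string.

D5 is MIDI 74. Adding 22 gives 96, which is C7.

C7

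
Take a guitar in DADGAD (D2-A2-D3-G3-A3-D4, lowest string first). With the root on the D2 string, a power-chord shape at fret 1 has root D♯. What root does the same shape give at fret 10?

C

Moving from fret 1 to fret 10 shifts the root by 9 semitones.
D♯ up 9 semitones is C.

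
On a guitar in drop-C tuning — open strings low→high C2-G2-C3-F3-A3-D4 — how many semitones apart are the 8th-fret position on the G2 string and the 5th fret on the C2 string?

G2 at fret 8 → D#3 (MIDI 51); C2 at fret 5 → F2 (MIDI 41).
51 − 41 = 10, so the two pitches are 10 semitones apart, with D#3 the higher.

10 semitones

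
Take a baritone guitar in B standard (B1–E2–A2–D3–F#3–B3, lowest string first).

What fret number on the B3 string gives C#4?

C#4 is 2 semitones above the open B3 (B–C–C#), so it sits at fret 2.

2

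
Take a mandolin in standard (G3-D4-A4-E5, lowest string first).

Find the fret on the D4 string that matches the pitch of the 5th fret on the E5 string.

19

E5 at fret 5 is E5 + 5 semitones = A5.
The open D4 string is 14 semitones below the open E5, so the same pitch on the D4 string lies at fret 5 + 14 = 19.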